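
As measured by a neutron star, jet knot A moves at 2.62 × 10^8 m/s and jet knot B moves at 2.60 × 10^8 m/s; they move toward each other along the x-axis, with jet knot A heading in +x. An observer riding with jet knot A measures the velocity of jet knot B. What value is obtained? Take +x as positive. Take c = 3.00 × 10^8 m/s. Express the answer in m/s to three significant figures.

β_A = 0.873, β_B = -0.867 (dividing each by c = 3.00 × 10^8 m/s).
Transform to A's frame with the inverse velocity-addition law: u' = (u − v)/(1 − uv/c²), taking u = β_B and v = β_A.
u' = (-0.867 − 0.873) / (1 − (0.873)(-0.867)) = -1.7400/1.7569 = -0.9904.
u' = -0.9904 × 3.00 × 10^8 m/s.

-2.97 × 10^8 m/s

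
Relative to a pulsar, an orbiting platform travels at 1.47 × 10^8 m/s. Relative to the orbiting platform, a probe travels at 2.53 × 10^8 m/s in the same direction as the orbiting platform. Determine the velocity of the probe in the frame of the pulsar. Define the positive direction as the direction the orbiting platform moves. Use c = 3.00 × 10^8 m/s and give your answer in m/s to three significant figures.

In units of c (dividing by 3.00 × 10^8 m/s): v = 0.490, u' = 0.843.
u = (u' + v)/(1 + u'v/c²):
u = (0.843 + 0.490) / (1 + 0.843·0.490) = 1.3333/1.4132 = 0.9435
Converting back: u = 0.9435 × 3.00 × 10^8 m/s.

2.83 × 10^8 m/s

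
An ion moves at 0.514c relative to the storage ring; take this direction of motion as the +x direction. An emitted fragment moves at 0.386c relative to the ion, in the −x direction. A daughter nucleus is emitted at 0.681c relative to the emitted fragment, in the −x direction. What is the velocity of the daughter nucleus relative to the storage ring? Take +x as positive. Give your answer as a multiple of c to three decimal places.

Apply u = (u' + v)/(1 + u'v/c²) successively, working outward toward the storage ring.
Start: velocity of the ion relative to the storage ring = 0.5140c.
Compose with the emitted fragment (u' = -0.386 in the ion frame): u_1 = (-0.386 + 0.514) / (1 + (-0.386)·0.514) = 0.1280/0.8016 = 0.1597.
Compose with the daughter nucleus (u' = -0.681 in the emitted fragment frame): u_2 = (-0.681 + 0.160) / (1 + (-0.681)·0.160) = -0.5213/0.8913 = -0.5849.

-0.585c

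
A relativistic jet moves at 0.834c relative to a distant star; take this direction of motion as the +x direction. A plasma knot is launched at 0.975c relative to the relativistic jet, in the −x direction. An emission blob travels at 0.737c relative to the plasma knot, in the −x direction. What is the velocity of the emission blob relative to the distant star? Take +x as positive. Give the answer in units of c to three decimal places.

Apply u = (u' + v)/(1 + u'v/c²) successively, working outward toward the distant star.
Start: velocity of the relativistic jet relative to the distant star = 0.8340c.
Compose with the plasma knot (u' = -0.975 in the relativistic jet frame): u_1 = (-0.975 + 0.834) / (1 + (-0.975)·0.834) = -0.1410/0.1868 = -0.7546.
Compose with the emission blob (u' = -0.737 in the plasma knot frame): u_2 = (-0.737 + (-0.755)) / (1 + (-0.737)·(-0.755)) = -1.4916/1.5562 = -0.9585.

-0.959c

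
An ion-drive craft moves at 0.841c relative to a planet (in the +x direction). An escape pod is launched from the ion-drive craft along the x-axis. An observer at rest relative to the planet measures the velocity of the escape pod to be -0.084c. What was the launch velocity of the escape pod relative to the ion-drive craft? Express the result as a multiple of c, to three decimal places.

-0.864c

Invert the composition law: u' = (u − v)/(1 − uv/c²).
u' = (-0.084 − 0.841) / (1 − (-0.084)(0.841)) = -0.9250/1.0706 = -0.8640.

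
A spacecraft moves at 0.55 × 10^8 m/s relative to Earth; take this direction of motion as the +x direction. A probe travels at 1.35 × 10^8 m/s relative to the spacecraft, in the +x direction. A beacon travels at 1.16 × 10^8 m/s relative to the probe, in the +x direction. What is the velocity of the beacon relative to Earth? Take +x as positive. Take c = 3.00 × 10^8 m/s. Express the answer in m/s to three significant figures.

Apply u = (u' + v)/(1 + u'v/c²) successively, working outward toward Earth.
(Dividing each given speed by c = 3.00 × 10^8 m/s to work in units of c.)
Start: velocity of the spacecraft relative to Earth = 0.1833c.
Compose with the probe (u' = 0.450 in the spacecraft frame): u_1 = (0.450 + 0.183) / (1 + 0.450·0.183) = 0.6333/1.0825 = 0.5851.
Compose with the beacon (u' = 0.387 in the probe frame): u_2 = (0.387 + 0.585) / (1 + 0.387·0.585) = 0.9717/1.2262 = 0.7925.
So u = 0.7925 × 3.00 × 10^8 m/s.

2.38 × 10^8 m/s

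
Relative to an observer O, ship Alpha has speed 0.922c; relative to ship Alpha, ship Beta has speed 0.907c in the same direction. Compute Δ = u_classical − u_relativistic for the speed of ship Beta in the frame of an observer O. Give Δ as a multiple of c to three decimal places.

Galilean: u_cl = 0.907 + 0.922 = 1.8290.
Relativistic: u_rel = (0.907 + 0.922) / (1 + 0.907·0.922) = 1.8290/1.8363 = 0.9960.
Δ = 1.8290 − 0.9960 = 0.8330.
(The classical prediction exceeds c; the relativistic result does not.)

Δ = 0.833c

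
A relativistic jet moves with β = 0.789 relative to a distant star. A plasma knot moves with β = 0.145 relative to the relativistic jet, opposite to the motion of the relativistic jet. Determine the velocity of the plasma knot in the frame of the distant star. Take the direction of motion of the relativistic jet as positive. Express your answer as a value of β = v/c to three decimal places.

β = +0.727

With v = 0.789 and u' = -0.145 (in units of c),
u = (u' + v)/(1 + u'v/c²):
u = (-0.145 + 0.789) / (1 + (-0.145)·0.789) = 0.6440/0.8856 = 0.7272
(Galilean addition would give +0.644c.)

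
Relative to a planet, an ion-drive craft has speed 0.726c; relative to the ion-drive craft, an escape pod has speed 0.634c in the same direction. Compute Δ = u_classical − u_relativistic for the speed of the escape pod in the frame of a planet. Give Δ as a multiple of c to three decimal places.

Δ = 0.429c

Galilean: u_cl = 0.634 + 0.726 = 1.3600.
Relativistic: u_rel = (0.634 + 0.726) / (1 + 0.634·0.726) = 1.3600/1.4603 = 0.9313.
Δ = 1.3600 − 0.9313 = 0.4287.
(The classical prediction exceeds c; the relativistic result does not.)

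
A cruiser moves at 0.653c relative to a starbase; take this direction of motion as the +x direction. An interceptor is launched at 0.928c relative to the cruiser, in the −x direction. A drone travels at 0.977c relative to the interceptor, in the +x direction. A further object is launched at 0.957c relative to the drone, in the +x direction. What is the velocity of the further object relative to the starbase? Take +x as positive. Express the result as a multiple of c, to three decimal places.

+0.997c

Apply u = (u' + v)/(1 + u'v/c²) successively, working outward toward the starbase.
Start: velocity of the cruiser relative to the starbase = 0.6530c.
Compose with the interceptor (u' = -0.928 in the cruiser frame): u_1 = (-0.928 + 0.653) / (1 + (-0.928)·0.653) = -0.2750/0.3940 = -0.6979.
Compose with the drone (u' = 0.977 in the interceptor frame): u_2 = (0.977 + (-0.698)) / (1 + 0.977·(-0.698)) = 0.2791/0.3181 = 0.8772.
Compose with the further object (u' = 0.957 in the drone frame): u_3 = (0.957 + 0.877) / (1 + 0.957·0.877) = 1.8342/1.8395 = 0.9971.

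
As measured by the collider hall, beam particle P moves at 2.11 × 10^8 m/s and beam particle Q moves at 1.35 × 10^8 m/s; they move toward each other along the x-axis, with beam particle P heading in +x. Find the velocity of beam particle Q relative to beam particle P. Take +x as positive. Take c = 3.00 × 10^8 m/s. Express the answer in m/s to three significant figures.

β_A = 0.703, β_B = -0.450 (dividing each by c = 3.00 × 10^8 m/s).
Transform to A's frame with the inverse velocity-addition law: u' = (u − v)/(1 − uv/c²), taking u = β_B and v = β_A.
u' = (-0.450 − 0.703) / (1 − (0.703)(-0.450)) = -1.1533/1.3165 = -0.8761.
u' = -0.8761 × 3.00 × 10^8 m/s.

-2.63 × 10^8 m/s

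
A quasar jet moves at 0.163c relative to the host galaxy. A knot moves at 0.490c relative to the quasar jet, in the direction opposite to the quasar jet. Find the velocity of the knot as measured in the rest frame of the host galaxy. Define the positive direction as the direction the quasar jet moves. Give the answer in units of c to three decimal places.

With v = 0.163 and u' = -0.490 (in units of c),
u = (u' + v)/(1 + u'v/c²):
u = (-0.490 + 0.163) / (1 + (-0.490)·0.163) = -0.3270/0.9201 = -0.3554

-0.355c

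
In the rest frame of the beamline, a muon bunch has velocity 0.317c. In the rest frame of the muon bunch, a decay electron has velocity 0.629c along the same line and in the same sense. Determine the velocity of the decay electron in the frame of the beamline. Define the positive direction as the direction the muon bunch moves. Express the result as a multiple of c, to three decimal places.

With v = 0.317 and u' = 0.629 (in units of c),
u = (u' + v)/(1 + u'v/c²):
u = (0.629 + 0.317) / (1 + 0.629·0.317) = 0.9460/1.1994 = 0.7887
(Galilean addition would give +0.946c.)

0.789c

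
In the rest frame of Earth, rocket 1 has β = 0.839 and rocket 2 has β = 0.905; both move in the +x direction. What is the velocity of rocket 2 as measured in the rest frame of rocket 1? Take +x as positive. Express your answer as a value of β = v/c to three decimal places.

β_A = 0.839, β_B = 0.905.
Transform to A's frame with the inverse velocity-addition law: u' = (u − v)/(1 − uv/c²), taking u = β_B and v = β_A.
u' = (0.905 − 0.839) / (1 − (0.839)(0.905)) = 0.0660/0.2407 = 0.2742.

β = +0.274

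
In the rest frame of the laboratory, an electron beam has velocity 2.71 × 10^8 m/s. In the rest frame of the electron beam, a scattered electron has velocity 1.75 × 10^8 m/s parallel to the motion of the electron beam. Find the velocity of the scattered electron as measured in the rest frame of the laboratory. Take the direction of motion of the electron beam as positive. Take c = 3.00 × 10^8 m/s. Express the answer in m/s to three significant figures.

In units of c (dividing by 3.00 × 10^8 m/s): v = 0.903, u' = 0.583.
u = (u' + v)/(1 + u'v/c²):
u = (0.583 + 0.903) / (1 + 0.583·0.903) = 1.4867/1.5269 = 0.9736
(Galilean addition would give +1.487c, exceeding c.)
Converting back: u = 0.9736 × 3.00 × 10^8 m/s.

2.92 × 10^8 m/s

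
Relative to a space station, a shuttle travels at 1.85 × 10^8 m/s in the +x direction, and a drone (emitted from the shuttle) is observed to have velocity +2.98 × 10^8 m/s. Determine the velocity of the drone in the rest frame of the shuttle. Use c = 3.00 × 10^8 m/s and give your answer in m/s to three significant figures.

v = 0.617c, u = 0.993c.
Invert the composition law: u' = (u − v)/(1 − uv/c²).
u' = (0.993 − 0.617) / (1 − (0.993)(0.617)) = 0.3767/0.3874 = 0.9722.
u' = 0.9722 × 3.00 × 10^8 m/s.

+2.92 × 10^8 m/s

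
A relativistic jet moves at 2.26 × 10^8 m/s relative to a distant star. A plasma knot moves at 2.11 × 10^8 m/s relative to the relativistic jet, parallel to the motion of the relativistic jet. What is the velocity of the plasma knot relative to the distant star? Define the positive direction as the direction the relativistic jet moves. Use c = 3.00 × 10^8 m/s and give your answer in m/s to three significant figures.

2.86 × 10^8 m/s

In units of c (dividing by 3.00 × 10^8 m/s): v = 0.753, u' = 0.703.
u = (u' + v)/(1 + u'v/c²):
u = (0.703 + 0.753) / (1 + 0.703·0.753) = 1.4567/1.5298 = 0.9522
Converting back: u = 0.9522 × 3.00 × 10^8 m/s.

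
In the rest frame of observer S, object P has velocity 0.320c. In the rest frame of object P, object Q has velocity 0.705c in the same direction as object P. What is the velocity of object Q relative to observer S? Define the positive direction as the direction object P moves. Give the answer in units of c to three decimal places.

0.836c

With v = 0.320 and u' = 0.705 (in units of c),
u = (u' + v)/(1 + u'v/c²):
u = (0.705 + 0.320) / (1 + 0.705·0.320) = 1.0250/1.2256 = 0.8363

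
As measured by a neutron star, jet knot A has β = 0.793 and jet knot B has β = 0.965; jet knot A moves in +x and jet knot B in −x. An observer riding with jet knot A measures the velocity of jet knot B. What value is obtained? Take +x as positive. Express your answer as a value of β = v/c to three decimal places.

β_A = 0.793, β_B = -0.965.
Transform to A's frame with the inverse velocity-addition law: u' = (u − v)/(1 − uv/c²), taking u = β_B and v = β_A.
u' = (-0.965 − 0.793) / (1 − (0.793)(-0.965)) = -1.7580/1.7652 = -0.9959.

β = -0.996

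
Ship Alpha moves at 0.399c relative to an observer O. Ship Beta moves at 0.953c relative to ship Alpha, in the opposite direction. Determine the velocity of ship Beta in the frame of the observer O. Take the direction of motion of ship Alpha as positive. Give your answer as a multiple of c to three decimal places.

-0.894c

With v = 0.399 and u' = -0.953 (in units of c),
u = (u' + v)/(1 + u'v/c²):
u = (-0.953 + 0.399) / (1 + (-0.953)·0.399) = -0.5540/0.6198 = -0.8939
(Galilean addition would give -0.554c.)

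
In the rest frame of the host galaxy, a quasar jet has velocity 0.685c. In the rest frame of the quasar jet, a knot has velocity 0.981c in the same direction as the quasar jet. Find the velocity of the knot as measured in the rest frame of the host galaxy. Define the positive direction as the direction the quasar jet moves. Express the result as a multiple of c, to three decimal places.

With v = 0.685 and u' = 0.981 (in units of c),
u = (u' + v)/(1 + u'v/c²):
u = (0.981 + 0.685) / (1 + 0.981·0.685) = 1.6660/1.6720 = 0.9964
(Galilean addition would give +1.666c, exceeding c.)

0.996c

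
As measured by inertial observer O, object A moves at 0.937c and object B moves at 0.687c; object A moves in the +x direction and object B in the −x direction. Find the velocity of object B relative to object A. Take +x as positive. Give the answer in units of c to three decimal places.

β_A = 0.937, β_B = -0.687.
Transform to A's frame with the inverse velocity-addition law: u' = (u − v)/(1 − uv/c²), taking u = β_B and v = β_A.
u' = (-0.687 − 0.937) / (1 − (0.937)(-0.687)) = -1.6240/1.6437 = -0.9880.

-0.988c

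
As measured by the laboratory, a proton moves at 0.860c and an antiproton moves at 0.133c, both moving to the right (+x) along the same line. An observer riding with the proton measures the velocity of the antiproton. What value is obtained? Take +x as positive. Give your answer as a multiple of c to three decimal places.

β_A = 0.860, β_B = 0.133.
Transform to A's frame with the inverse velocity-addition law: u' = (u − v)/(1 − uv/c²), taking u = β_B and v = β_A.
u' = (0.133 − 0.860) / (1 − (0.860)(0.133)) = -0.7270/0.8856 = -0.8209.

-0.821c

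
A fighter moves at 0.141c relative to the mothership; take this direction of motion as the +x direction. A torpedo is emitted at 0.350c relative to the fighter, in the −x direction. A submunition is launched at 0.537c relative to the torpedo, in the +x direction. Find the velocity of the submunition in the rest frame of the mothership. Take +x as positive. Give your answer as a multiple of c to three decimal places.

Apply u = (u' + v)/(1 + u'v/c²) successively, working outward toward the mothership.
Start: velocity of the fighter relative to the mothership = 0.1410c.
Compose with the torpedo (u' = -0.350 in the fighter frame): u_1 = (-0.350 + 0.141) / (1 + (-0.350)·0.141) = -0.2090/0.9506 = -0.2198.
Compose with the submunition (u' = 0.537 in the torpedo frame): u_2 = (0.537 + (-0.220)) / (1 + 0.537·(-0.220)) = 0.3172/0.8819 = 0.3596.

+0.360c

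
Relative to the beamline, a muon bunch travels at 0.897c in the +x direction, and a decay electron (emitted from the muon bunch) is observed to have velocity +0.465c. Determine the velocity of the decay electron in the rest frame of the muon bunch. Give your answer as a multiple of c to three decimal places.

Invert the composition law: u' = (u − v)/(1 − uv/c²).
u' = (0.465 − 0.897) / (1 − (0.465)(0.897)) = -0.4320/0.5829 = -0.7411.

-0.741c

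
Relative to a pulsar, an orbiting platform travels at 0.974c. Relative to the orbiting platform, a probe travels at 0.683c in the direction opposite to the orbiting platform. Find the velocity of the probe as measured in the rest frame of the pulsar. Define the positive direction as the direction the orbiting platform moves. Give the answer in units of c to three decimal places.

+0.869c

With v = 0.974 and u' = -0.683 (in units of c),
u = (u' + v)/(1 + u'v/c²):
u = (-0.683 + 0.974) / (1 + (-0.683)·0.974) = 0.2910/0.3348 = 0.8693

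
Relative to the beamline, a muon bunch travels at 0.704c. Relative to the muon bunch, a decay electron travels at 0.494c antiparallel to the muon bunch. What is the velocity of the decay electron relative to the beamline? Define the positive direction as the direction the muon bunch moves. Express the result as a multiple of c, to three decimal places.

+0.322c

With v = 0.704 and u' = -0.494 (in units of c),
u = (u' + v)/(1 + u'v/c²):
u = (-0.494 + 0.704) / (1 + (-0.494)·0.704) = 0.2100/0.6522 = 0.3220
(Galilean addition would give +0.210c.)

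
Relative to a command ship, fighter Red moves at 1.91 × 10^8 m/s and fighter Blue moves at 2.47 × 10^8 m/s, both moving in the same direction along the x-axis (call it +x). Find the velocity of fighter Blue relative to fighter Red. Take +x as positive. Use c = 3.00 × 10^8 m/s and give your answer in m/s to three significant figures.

β_A = 0.637, β_B = 0.823 (dividing each by c = 3.00 × 10^8 m/s).
Transform to A's frame with the inverse velocity-addition law: u' = (u − v)/(1 − uv/c²), taking u = β_B and v = β_A.
u' = (0.823 − 0.637) / (1 − (0.637)(0.823)) = 0.1867/0.4758 = 0.3923.
u' = 0.3923 × 3.00 × 10^8 m/s.

+1.18 × 10^8 m/s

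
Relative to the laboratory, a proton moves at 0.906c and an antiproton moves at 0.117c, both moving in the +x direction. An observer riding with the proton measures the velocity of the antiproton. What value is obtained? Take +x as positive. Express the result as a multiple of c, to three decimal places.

β_A = 0.906, β_B = 0.117.
Transform to A's frame with the inverse velocity-addition law: u' = (u − v)/(1 − uv/c²), taking u = β_B and v = β_A.
u' = (0.117 − 0.906) / (1 − (0.906)(0.117)) = -0.7890/0.8940 = -0.8826.

-0.883c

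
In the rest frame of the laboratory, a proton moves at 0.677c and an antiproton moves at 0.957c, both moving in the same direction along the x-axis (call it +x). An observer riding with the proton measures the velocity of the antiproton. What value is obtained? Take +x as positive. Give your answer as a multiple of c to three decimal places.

+0.795c

β_A = 0.677, β_B = 0.957.
Transform to A's frame with the inverse velocity-addition law: u' = (u − v)/(1 − uv/c²), taking u = β_B and v = β_A.
u' = (0.957 − 0.677) / (1 − (0.677)(0.957)) = 0.2800/0.3521 = 0.7952.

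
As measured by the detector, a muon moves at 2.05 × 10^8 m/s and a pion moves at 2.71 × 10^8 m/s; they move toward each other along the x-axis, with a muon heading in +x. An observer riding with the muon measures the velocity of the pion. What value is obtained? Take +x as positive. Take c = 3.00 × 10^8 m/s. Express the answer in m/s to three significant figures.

-2.94 × 10^8 m/s

β_A = 0.683, β_B = -0.903 (dividing each by c = 3.00 × 10^8 m/s).
Transform to A's frame with the inverse velocity-addition law: u' = (u − v)/(1 − uv/c²), taking u = β_B and v = β_A.
u' = (-0.903 − 0.683) / (1 − (0.683)(-0.903)) = -1.5867/1.6173 = -0.9811.
u' = -0.9811 × 3.00 × 10^8 m/s.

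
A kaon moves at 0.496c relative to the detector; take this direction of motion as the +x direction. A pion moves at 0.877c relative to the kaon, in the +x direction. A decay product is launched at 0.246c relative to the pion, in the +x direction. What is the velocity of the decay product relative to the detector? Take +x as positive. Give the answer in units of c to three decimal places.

0.974c

Apply u = (u' + v)/(1 + u'v/c²) successively, working outward toward the detector.
Start: velocity of the kaon relative to the detector = 0.4960c.
Compose with the pion (u' = 0.877 in the kaon frame): u_1 = (0.877 + 0.496) / (1 + 0.877·0.496) = 1.3730/1.4350 = 0.9568.
Compose with the decay product (u' = 0.246 in the pion frame): u_2 = (0.246 + 0.957) / (1 + 0.246·0.957) = 1.2028/1.2354 = 0.9736.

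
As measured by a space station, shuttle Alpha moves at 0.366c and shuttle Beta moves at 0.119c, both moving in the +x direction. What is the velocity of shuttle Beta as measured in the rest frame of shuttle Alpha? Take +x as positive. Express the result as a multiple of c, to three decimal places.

-0.258c

β_A = 0.366, β_B = 0.119.
Transform to A's frame with the inverse velocity-addition law: u' = (u − v)/(1 − uv/c²), taking u = β_B and v = β_A.
u' = (0.119 − 0.366) / (1 − (0.366)(0.119)) = -0.2470/0.9564 = -0.2582.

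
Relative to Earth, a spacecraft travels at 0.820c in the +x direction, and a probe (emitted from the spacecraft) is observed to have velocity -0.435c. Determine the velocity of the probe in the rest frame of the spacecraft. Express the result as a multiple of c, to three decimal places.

Invert the composition law: u' = (u − v)/(1 − uv/c²).
u' = (-0.435 − 0.820) / (1 − (-0.435)(0.820)) = -1.2550/1.3567 = -0.9250.

-0.925c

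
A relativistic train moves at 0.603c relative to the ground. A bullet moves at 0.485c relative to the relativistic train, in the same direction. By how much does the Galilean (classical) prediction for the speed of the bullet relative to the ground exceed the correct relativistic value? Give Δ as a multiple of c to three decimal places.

Δ = 0.246c

Galilean: u_cl = 0.485 + 0.603 = 1.0880.
Relativistic: u_rel = (0.485 + 0.603) / (1 + 0.485·0.603) = 1.0880/1.2925 = 0.8418.
Δ = 1.0880 − 0.8418 = 0.2462.
(The classical prediction exceeds c; the relativistic result does not.)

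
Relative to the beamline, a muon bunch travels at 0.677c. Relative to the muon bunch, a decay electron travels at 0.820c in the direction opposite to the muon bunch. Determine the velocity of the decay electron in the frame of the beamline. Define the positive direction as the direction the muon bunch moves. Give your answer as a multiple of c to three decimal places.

With v = 0.677 and u' = -0.820 (in units of c),
u = (u' + v)/(1 + u'v/c²):
u = (-0.820 + 0.677) / (1 + (-0.820)·0.677) = -0.1430/0.4449 = -0.3214
(Galilean addition would give -0.143c.)

-0.321c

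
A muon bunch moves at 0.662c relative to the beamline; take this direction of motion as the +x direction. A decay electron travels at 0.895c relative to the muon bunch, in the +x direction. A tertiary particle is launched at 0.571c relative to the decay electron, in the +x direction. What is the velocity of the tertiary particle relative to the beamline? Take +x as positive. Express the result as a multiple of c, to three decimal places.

Apply u = (u' + v)/(1 + u'v/c²) successively, working outward toward the beamline.
Start: velocity of the muon bunch relative to the beamline = 0.6620c.
Compose with the decay electron (u' = 0.895 in the muon bunch frame): u_1 = (0.895 + 0.662) / (1 + 0.895·0.662) = 1.5570/1.5925 = 0.9777.
Compose with the tertiary particle (u' = 0.571 in the decay electron frame): u_2 = (0.571 + 0.978) / (1 + 0.571·0.978) = 1.5487/1.5583 = 0.9939.

0.994c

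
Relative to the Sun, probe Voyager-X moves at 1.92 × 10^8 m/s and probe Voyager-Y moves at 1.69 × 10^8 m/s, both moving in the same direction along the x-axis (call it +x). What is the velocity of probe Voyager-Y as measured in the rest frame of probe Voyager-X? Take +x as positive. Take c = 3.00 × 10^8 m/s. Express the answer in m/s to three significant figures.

-3.60 × 10^7 m/s

β_A = 0.640, β_B = 0.563 (dividing each by c = 3.00 × 10^8 m/s).
Transform to A's frame with the inverse velocity-addition law: u' = (u − v)/(1 − uv/c²), taking u = β_B and v = β_A.
u' = (0.563 − 0.640) / (1 − (0.640)(0.563)) = -0.0767/0.6395 = -0.1199.
u' = -0.1199 × 3.00 × 10^8 m/s.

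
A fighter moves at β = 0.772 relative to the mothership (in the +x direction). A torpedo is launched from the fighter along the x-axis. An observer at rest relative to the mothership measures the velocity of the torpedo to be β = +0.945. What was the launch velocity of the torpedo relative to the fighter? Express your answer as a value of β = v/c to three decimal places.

β = +0.640

Invert the composition law: u' = (u − v)/(1 − uv/c²).
u' = (0.945 − 0.772) / (1 − (0.945)(0.772)) = 0.1730/0.2705 = 0.6397.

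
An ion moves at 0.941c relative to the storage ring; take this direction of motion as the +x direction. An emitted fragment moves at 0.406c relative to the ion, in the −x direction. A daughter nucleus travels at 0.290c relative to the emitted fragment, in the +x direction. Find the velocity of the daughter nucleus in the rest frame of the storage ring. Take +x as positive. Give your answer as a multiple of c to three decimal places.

+0.924c

Apply u = (u' + v)/(1 + u'v/c²) successively, working outward toward the storage ring.
Start: velocity of the ion relative to the storage ring = 0.9410c.
Compose with the emitted fragment (u' = -0.406 in the ion frame): u_1 = (-0.406 + 0.941) / (1 + (-0.406)·0.941) = 0.5350/0.6180 = 0.8658.
Compose with the daughter nucleus (u' = 0.290 in the emitted fragment frame): u_2 = (0.290 + 0.866) / (1 + 0.290·0.866) = 1.1558/1.2511 = 0.9238.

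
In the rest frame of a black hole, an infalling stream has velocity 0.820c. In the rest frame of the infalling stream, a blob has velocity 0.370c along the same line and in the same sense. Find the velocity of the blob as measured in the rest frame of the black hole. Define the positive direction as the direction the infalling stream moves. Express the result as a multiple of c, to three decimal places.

0.913c

With v = 0.820 and u' = 0.370 (in units of c),
u = (u' + v)/(1 + u'v/c²):
u = (0.370 + 0.820) / (1 + 0.370·0.820) = 1.1900/1.3034 = 0.9130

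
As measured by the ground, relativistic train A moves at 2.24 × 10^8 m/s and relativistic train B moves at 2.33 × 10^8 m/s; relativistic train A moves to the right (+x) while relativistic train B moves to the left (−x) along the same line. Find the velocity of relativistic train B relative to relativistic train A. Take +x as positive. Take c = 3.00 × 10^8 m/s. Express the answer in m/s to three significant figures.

β_A = 0.747, β_B = -0.777 (dividing each by c = 3.00 × 10^8 m/s).
Transform to A's frame with the inverse velocity-addition law: u' = (u − v)/(1 − uv/c²), taking u = β_B and v = β_A.
u' = (-0.777 − 0.747) / (1 − (0.747)(-0.777)) = -1.5233/1.5799 = -0.9642.
u' = -0.9642 × 3.00 × 10^8 m/s.

-2.89 × 10^8 m/s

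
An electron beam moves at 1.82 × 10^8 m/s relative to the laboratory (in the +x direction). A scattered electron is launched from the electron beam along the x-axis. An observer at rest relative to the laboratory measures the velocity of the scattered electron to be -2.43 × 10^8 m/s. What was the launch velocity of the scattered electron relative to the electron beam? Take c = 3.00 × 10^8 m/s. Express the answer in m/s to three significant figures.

v = 0.607c, u = -0.810c.
Invert the composition law: u' = (u − v)/(1 − uv/c²).
u' = (-0.810 − 0.607) / (1 − (-0.810)(0.607)) = -1.4167/1.4914 = -0.9499.
u' = -0.9499 × 3.00 × 10^8 m/s.

-2.85 × 10^8 m/s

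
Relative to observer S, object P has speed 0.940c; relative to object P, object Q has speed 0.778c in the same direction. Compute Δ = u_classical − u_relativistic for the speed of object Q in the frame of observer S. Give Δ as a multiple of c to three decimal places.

Δ = 0.726c

Galilean: u_cl = 0.778 + 0.940 = 1.7180.
Relativistic: u_rel = (0.778 + 0.940) / (1 + 0.778·0.940) = 1.7180/1.7313 = 0.9923.
Δ = 1.7180 − 0.9923 = 0.7257.
(The classical prediction exceeds c; the relativistic result does not.)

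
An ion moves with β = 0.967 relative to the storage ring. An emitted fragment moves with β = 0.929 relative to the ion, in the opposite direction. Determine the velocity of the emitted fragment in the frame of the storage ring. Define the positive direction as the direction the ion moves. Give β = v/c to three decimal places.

β = +0.374

With v = 0.967 and u' = -0.929 (in units of c),
u = (u' + v)/(1 + u'v/c²):
u = (-0.929 + 0.967) / (1 + (-0.929)·0.967) = 0.0380/0.1017 = 0.3738
(Galilean addition would give +0.038c.)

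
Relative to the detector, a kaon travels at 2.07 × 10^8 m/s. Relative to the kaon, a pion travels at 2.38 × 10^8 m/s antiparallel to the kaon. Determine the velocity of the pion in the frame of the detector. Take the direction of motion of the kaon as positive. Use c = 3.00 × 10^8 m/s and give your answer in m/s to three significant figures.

In units of c (dividing by 3.00 × 10^8 m/s): v = 0.690, u' = -0.793.
u = (u' + v)/(1 + u'v/c²):
u = (-0.793 + 0.690) / (1 + (-0.793)·0.690) = -0.1033/0.4526 = -0.2283
(Galilean addition would give -0.103c.)
Converting back: u = -0.2283 × 3.00 × 10^8 m/s.

-6.85 × 10^7 m/s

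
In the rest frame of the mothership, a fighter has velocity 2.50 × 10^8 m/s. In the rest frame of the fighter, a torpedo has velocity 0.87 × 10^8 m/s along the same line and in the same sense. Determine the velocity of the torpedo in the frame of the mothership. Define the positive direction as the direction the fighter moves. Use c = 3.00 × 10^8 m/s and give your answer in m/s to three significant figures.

2.71 × 10^8 m/s

In units of c (dividing by 3.00 × 10^8 m/s): v = 0.833, u' = 0.290.
u = (u' + v)/(1 + u'v/c²):
u = (0.290 + 0.833) / (1 + 0.290·0.833) = 1.1233/1.2417 = 0.9047
Converting back: u = 0.9047 × 3.00 × 10^8 m/s.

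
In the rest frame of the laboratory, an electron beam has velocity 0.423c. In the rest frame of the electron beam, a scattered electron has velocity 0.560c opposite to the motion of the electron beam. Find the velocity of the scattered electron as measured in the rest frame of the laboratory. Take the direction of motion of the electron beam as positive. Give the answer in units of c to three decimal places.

-0.180c

With v = 0.423 and u' = -0.560 (in units of c),
u = (u' + v)/(1 + u'v/c²):
u = (-0.560 + 0.423) / (1 + (-0.560)·0.423) = -0.1370/0.7631 = -0.1795
(Galilean addition would give -0.137c.)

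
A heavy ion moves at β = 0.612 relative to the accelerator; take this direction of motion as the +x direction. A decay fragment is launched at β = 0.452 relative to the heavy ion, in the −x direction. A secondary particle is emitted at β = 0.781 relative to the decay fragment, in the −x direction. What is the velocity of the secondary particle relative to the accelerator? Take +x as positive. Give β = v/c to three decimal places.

β = -0.677

Apply u = (u' + v)/(1 + u'v/c²) successively, working outward toward the accelerator.
Start: velocity of the heavy ion relative to the accelerator = 0.6120c.
Compose with the decay fragment (u' = -0.452 in the heavy ion frame): u_1 = (-0.452 + 0.612) / (1 + (-0.452)·0.612) = 0.1600/0.7234 = 0.2212.
Compose with the secondary particle (u' = -0.781 in the decay fragment frame): u_2 = (-0.781 + 0.221) / (1 + (-0.781)·0.221) = -0.5598/0.8273 = -0.6767.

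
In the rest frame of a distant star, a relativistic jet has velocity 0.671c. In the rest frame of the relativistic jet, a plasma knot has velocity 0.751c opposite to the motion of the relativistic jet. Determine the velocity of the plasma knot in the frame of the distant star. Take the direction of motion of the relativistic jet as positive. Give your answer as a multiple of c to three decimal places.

With v = 0.671 and u' = -0.751 (in units of c),
u = (u' + v)/(1 + u'v/c²):
u = (-0.751 + 0.671) / (1 + (-0.751)·0.671) = -0.0800/0.4961 = -0.1613
(Galilean addition would give -0.080c.)

-0.161c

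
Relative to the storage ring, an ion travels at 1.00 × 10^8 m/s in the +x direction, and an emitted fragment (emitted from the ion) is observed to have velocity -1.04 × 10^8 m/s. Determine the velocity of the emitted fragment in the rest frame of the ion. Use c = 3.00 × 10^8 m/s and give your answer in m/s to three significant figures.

v = 0.333c, u = -0.347c.
Invert the composition law: u' = (u − v)/(1 − uv/c²).
u' = (-0.347 − 0.333) / (1 − (-0.347)(0.333)) = -0.6800/1.1156 = -0.6096.
u' = -0.6096 × 3.00 × 10^8 m/s.

-1.83 × 10^8 m/s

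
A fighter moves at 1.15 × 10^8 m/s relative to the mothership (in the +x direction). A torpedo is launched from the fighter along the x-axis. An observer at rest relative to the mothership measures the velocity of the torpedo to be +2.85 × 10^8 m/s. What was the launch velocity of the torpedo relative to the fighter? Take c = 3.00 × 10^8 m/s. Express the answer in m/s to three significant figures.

+2.67 × 10^8 m/s

v = 0.383c, u = 0.950c.
Invert the composition law: u' = (u − v)/(1 − uv/c²).
u' = (0.950 − 0.383) / (1 − (0.950)(0.383)) = 0.5667/0.6358 = 0.8912.
u' = 0.8912 × 3.00 × 10^8 m/s.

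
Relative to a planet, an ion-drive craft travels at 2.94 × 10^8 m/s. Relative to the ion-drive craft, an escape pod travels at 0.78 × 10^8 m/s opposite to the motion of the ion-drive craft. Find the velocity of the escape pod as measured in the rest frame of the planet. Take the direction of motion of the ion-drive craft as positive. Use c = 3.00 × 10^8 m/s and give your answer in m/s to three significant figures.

In units of c (dividing by 3.00 × 10^8 m/s): v = 0.980, u' = -0.260.
u = (u' + v)/(1 + u'v/c²):
u = (-0.260 + 0.980) / (1 + (-0.260)·0.980) = 0.7200/0.7452 = 0.9662
Converting back: u = 0.9662 × 3.00 × 10^8 m/s.

+2.90 × 10^8 m/s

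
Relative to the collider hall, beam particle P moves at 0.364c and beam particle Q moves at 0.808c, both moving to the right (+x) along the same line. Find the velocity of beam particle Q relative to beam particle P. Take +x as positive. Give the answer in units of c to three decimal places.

+0.629c

β_A = 0.364, β_B = 0.808.
Transform to A's frame with the inverse velocity-addition law: u' = (u − v)/(1 − uv/c²), taking u = β_B and v = β_A.
u' = (0.808 − 0.364) / (1 − (0.364)(0.808)) = 0.4440/0.7059 = 0.6290.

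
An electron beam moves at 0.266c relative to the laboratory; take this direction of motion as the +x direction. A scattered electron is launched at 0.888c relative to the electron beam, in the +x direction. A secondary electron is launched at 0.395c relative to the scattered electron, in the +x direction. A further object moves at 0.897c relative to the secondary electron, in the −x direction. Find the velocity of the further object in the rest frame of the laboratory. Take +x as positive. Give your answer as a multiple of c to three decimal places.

Apply u = (u' + v)/(1 + u'v/c²) successively, working outward toward the laboratory.
Start: velocity of the electron beam relative to the laboratory = 0.2660c.
Compose with the scattered electron (u' = 0.888 in the electron beam frame): u_1 = (0.888 + 0.266) / (1 + 0.888·0.266) = 1.1540/1.2362 = 0.9335.
Compose with the secondary electron (u' = 0.395 in the scattered electron frame): u_2 = (0.395 + 0.933) / (1 + 0.395·0.933) = 1.3285/1.3687 = 0.9706.
Compose with the further object (u' = -0.897 in the secondary electron frame): u_3 = (-0.897 + 0.971) / (1 + (-0.897)·0.971) = 0.0736/0.1294 = 0.5690.

+0.569c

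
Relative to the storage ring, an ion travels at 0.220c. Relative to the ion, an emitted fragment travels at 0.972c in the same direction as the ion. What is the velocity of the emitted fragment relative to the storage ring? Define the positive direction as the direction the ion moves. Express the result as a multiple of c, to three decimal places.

0.982c

With v = 0.220 and u' = 0.972 (in units of c),
u = (u' + v)/(1 + u'v/c²):
u = (0.972 + 0.220) / (1 + 0.972·0.220) = 1.1920/1.2138 = 0.9820
(Galilean addition would give +1.192c, exceeding c.)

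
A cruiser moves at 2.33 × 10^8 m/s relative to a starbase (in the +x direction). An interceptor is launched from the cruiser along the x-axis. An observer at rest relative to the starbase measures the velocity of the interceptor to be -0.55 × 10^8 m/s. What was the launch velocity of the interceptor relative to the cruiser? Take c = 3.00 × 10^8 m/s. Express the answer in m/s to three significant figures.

v = 0.777c, u = -0.183c.
Invert the composition law: u' = (u − v)/(1 − uv/c²).
u' = (-0.183 − 0.777) / (1 − (-0.183)(0.777)) = -0.9600/1.1424 = -0.8403.
u' = -0.8403 × 3.00 × 10^8 m/s.

-2.52 × 10^8 m/s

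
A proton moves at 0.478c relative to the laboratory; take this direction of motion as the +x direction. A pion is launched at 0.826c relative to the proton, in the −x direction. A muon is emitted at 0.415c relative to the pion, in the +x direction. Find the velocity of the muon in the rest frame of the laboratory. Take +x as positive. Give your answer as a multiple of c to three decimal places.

-0.210c

Apply u = (u' + v)/(1 + u'v/c²) successively, working outward toward the laboratory.
Start: velocity of the proton relative to the laboratory = 0.4780c.
Compose with the pion (u' = -0.826 in the proton frame): u_1 = (-0.826 + 0.478) / (1 + (-0.826)·0.478) = -0.3480/0.6052 = -0.5750.
Compose with the muon (u' = 0.415 in the pion frame): u_2 = (0.415 + (-0.575)) / (1 + 0.415·(-0.575)) = -0.1600/0.7614 = -0.2102.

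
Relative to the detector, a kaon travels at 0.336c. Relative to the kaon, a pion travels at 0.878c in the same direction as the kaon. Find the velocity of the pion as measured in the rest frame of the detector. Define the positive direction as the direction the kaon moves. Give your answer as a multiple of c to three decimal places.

0.937c

With v = 0.336 and u' = 0.878 (in units of c),
u = (u' + v)/(1 + u'v/c²):
u = (0.878 + 0.336) / (1 + 0.878·0.336) = 1.2140/1.2950 = 0.9374
(Galilean addition would give +1.214c, exceeding c.)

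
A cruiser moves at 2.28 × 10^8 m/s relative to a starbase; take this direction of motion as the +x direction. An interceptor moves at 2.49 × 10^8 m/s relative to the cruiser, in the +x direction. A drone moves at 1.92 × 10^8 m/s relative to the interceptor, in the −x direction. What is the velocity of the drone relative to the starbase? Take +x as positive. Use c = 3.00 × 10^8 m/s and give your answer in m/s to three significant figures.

Apply u = (u' + v)/(1 + u'v/c²) successively, working outward toward the starbase.
(Dividing each given speed by c = 3.00 × 10^8 m/s to work in units of c.)
Start: velocity of the cruiser relative to the starbase = 0.7600c.
Compose with the interceptor (u' = 0.830 in the cruiser frame): u_1 = (0.830 + 0.760) / (1 + 0.830·0.760) = 1.5900/1.6308 = 0.9750.
Compose with the drone (u' = -0.640 in the interceptor frame): u_2 = (-0.640 + 0.975) / (1 + (-0.640)·0.975) = 0.3350/0.3760 = 0.8909.
So u = 0.8909 × 3.00 × 10^8 m/s.

+2.67 × 10^8 m/s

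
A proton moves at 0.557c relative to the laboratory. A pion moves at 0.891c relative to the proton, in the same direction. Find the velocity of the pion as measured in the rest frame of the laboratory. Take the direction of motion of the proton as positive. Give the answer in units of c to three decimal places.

0.968c

With v = 0.557 and u' = 0.891 (in units of c),
u = (u' + v)/(1 + u'v/c²):
u = (0.891 + 0.557) / (1 + 0.891·0.557) = 1.4480/1.4963 = 0.9677
(Galilean addition would give +1.448c, exceeding c.)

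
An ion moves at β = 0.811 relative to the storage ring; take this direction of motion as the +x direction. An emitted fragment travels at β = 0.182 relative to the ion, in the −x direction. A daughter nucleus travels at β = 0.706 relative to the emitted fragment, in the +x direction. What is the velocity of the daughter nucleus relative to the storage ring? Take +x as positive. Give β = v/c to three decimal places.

Apply u = (u' + v)/(1 + u'v/c²) successively, working outward toward the storage ring.
Start: velocity of the ion relative to the storage ring = 0.8110c.
Compose with the emitted fragment (u' = -0.182 in the ion frame): u_1 = (-0.182 + 0.811) / (1 + (-0.182)·0.811) = 0.6290/0.8524 = 0.7379.
Compose with the daughter nucleus (u' = 0.706 in the emitted fragment frame): u_2 = (0.706 + 0.738) / (1 + 0.706·0.738) = 1.4439/1.5210 = 0.9493.

β = +0.949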